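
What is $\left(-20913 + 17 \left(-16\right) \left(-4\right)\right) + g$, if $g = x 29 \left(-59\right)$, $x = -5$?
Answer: $-11270$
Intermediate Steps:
$g = 8555$ ($g = \left(-5\right) 29 \left(-59\right) = \left(-145\right) \left(-59\right) = 8555$)
$\left(-20913 + 17 \left(-16\right) \left(-4\right)\right) + g = \left(-20913 + 17 \left(-16\right) \left(-4\right)\right) + 8555 = \left(-20913 - -1088\right) + 8555 = \left(-20913 + 1088\right) + 8555 = -19825 + 8555 = -11270$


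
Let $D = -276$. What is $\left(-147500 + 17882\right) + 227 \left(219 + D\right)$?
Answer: $-142557$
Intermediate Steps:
$\left(-147500 + 17882\right) + 227 \left(219 + D\right) = \left(-147500 + 17882\right) + 227 \left(219 - 276\right) = -129618 + 227 \left(-57\right) = -129618 - 12939 = -142557$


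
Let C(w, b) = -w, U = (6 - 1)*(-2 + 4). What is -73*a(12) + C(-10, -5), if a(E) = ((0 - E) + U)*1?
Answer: 156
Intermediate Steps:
U = 10 (U = 5*2 = 10)
a(E) = 10 - E (a(E) = ((0 - E) + 10)*1 = (-E + 10)*1 = (10 - E)*1 = 10 - E)
-73*a(12) + C(-10, -5) = -73*(10 - 1*12) - 1*(-10) = -73*(10 - 12) + 10 = -73*(-2) + 10 = 146 + 10 = 156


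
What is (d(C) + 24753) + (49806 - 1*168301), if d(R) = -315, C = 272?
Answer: -94057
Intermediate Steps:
(d(C) + 24753) + (49806 - 1*168301) = (-315 + 24753) + (49806 - 1*168301) = 24438 + (49806 - 168301) = 24438 - 118495 = -94057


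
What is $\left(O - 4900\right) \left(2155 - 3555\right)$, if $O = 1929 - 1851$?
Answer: $6750800$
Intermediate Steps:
$O = 78$
$\left(O - 4900\right) \left(2155 - 3555\right) = \left(78 - 4900\right) \left(2155 - 3555\right) = \left(-4822\right) \left(-1400\right) = 6750800$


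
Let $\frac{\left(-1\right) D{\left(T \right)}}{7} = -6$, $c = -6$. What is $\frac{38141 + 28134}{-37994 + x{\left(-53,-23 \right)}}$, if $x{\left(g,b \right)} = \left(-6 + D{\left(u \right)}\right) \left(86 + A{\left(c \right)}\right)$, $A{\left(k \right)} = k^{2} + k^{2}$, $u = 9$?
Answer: $- \frac{66275}{32306} \approx -2.0515$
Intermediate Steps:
$A{\left(k \right)} = 2 k^{2}$
$D{\left(T \right)} = 42$ ($D{\left(T \right)} = \left(-7\right) \left(-6\right) = 42$)
$x{\left(g,b \right)} = 5688$ ($x{\left(g,b \right)} = \left(-6 + 42\right) \left(86 + 2 \left(-6\right)^{2}\right) = 36 \left(86 + 2 \cdot 36\right) = 36 \left(86 + 72\right) = 36 \cdot 158 = 5688$)
$\frac{38141 + 28134}{-37994 + x{\left(-53,-23 \right)}} = \frac{38141 + 28134}{-37994 + 5688} = \frac{66275}{-32306} = 66275 \left(- \frac{1}{32306}\right) = - \frac{66275}{32306}$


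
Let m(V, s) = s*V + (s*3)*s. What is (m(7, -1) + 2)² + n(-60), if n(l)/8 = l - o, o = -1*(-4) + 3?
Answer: -532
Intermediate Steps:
o = 7 (o = 4 + 3 = 7)
n(l) = -56 + 8*l (n(l) = 8*(l - 1*7) = 8*(l - 7) = 8*(-7 + l) = -56 + 8*l)
m(V, s) = 3*s² + V*s (m(V, s) = V*s + (3*s)*s = V*s + 3*s² = 3*s² + V*s)
(m(7, -1) + 2)² + n(-60) = (-(7 + 3*(-1)) + 2)² + (-56 + 8*(-60)) = (-(7 - 3) + 2)² + (-56 - 480) = (-1*4 + 2)² - 536 = (-4 + 2)² - 536 = (-2)² - 536 = 4 - 536 = -532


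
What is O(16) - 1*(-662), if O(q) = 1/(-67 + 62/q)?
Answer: 334302/505 ≈ 661.98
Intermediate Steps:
O(16) - 1*(-662) = -1*16/(-62 + 67*16) - 1*(-662) = -1*16/(-62 + 1072) + 662 = -1*16/1010 + 662 = -1*16*1/1010 + 662 = -8/505 + 662 = 334302/505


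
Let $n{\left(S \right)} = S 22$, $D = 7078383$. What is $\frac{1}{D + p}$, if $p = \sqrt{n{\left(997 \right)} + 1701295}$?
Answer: $\frac{7078383}{50103504171460} - \frac{\sqrt{1723229}}{50103504171460} \approx 1.4125 \cdot 10^{-7}$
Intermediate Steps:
$n{\left(S \right)} = 22 S$
$p = \sqrt{1723229}$ ($p = \sqrt{22 \cdot 997 + 1701295} = \sqrt{21934 + 1701295} = \sqrt{1723229} \approx 1312.7$)
$\frac{1}{D + p} = \frac{1}{7078383 + \sqrt{1723229}}$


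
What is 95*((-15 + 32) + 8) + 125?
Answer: 2500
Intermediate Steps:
95*((-15 + 32) + 8) + 125 = 95*(17 + 8) + 125 = 95*25 + 125 = 2375 + 125 = 2500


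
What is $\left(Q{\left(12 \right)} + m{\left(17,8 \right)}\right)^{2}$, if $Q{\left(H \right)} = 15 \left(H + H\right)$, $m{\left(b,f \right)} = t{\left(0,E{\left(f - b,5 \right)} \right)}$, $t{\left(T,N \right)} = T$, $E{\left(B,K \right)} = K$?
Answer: $129600$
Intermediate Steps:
$m{\left(b,f \right)} = 0$
$Q{\left(H \right)} = 30 H$ ($Q{\left(H \right)} = 15 \cdot 2 H = 30 H$)
$\left(Q{\left(12 \right)} + m{\left(17,8 \right)}\right)^{2} = \left(30 \cdot 12 + 0\right)^{2} = \left(360 + 0\right)^{2} = 360^{2} = 129600$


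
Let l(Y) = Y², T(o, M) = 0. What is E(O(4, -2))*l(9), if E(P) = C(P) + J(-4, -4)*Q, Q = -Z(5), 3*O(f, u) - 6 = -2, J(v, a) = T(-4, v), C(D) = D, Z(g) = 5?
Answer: 108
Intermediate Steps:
J(v, a) = 0
O(f, u) = 4/3 (O(f, u) = 2 + (⅓)*(-2) = 2 - ⅔ = 4/3)
Q = -5 (Q = -1*5 = -5)
E(P) = P (E(P) = P + 0*(-5) = P + 0 = P)
E(O(4, -2))*l(9) = (4/3)*9² = (4/3)*81 = 108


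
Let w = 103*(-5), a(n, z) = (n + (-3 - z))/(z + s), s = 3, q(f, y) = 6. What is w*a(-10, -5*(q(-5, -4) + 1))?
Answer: 5665/16 ≈ 354.06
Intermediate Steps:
a(n, z) = (-3 + n - z)/(3 + z) (a(n, z) = (n + (-3 - z))/(z + 3) = (-3 + n - z)/(3 + z))
w = -515
w*a(-10, -5*(q(-5, -4) + 1)) = -515*(-3 - 10 - (-5)*(6 + 1))/(3 - 5*(6 + 1)) = -515*(-3 - 10 - (-5)*7)/(3 - 5*7) = -515*(-3 - 10 - 1*(-35))/(3 - 35) = -515*(-3 - 10 + 35)/(-32) = -(-515)*22/32 = -515*(-11/16) = 5665/16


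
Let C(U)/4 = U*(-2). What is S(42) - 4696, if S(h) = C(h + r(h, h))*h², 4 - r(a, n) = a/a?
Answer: -639736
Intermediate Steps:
r(a, n) = 3 (r(a, n) = 4 - a/a = 4 - 1*1 = 4 - 1 = 3)
C(U) = -8*U (C(U) = 4*(U*(-2)) = 4*(-2*U) = -8*U)
S(h) = h²*(-24 - 8*h) (S(h) = (-8*(h + 3))*h² = (-8*(3 + h))*h² = (-24 - 8*h)*h² = h²*(-24 - 8*h))
S(42) - 4696 = 8*42²*(-3 - 1*42) - 4696 = 8*1764*(-3 - 42) - 4696 = 8*1764*(-45) - 4696 = -635040 - 4696 = -639736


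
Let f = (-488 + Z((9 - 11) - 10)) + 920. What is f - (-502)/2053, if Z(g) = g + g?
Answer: 838126/2053 ≈ 408.24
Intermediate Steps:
Z(g) = 2*g
f = 408 (f = (-488 + 2*((9 - 11) - 10)) + 920 = (-488 + 2*(-2 - 10)) + 920 = (-488 + 2*(-12)) + 920 = (-488 - 24) + 920 = -512 + 920 = 408)
f - (-502)/2053 = 408 - (-502)/2053 = 408 - 1*(-502/2053) = 408 + 502/2053 = 838126/2053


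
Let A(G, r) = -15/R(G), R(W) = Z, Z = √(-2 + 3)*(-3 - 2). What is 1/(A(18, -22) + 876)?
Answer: 1/879 ≈ 0.0011377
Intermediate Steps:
Z = -5 (Z = √1*(-5) = 1*(-5) = -5)
R(W) = -5
A(G, r) = 3 (A(G, r) = -15/(-5) = -15*(-⅕) = 3)
1/(A(18, -22) + 876) = 1/(3 + 876) = 1/879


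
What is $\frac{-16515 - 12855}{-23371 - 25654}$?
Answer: $\frac{5874}{9805} \approx 0.59908$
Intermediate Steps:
$\frac{-16515 - 12855}{-23371 - 25654} = - \frac{29370}{-49025} = \left(-29370\right) \left(- \frac{1}{49025}\right) = \frac{5874}{9805}$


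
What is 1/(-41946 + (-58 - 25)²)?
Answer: -1/35057 ≈ -2.8525e-5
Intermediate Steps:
1/(-41946 + (-58 - 25)²) = 1/(-41946 + (-83)²) = 1/(-41946 + 6889) = 1/(-35057) = -1/35057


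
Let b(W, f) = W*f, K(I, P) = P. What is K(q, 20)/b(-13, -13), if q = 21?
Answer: 20/169 ≈ 0.11834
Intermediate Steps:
K(q, 20)/b(-13, -13) = 20/((-13*(-13))) = 20/169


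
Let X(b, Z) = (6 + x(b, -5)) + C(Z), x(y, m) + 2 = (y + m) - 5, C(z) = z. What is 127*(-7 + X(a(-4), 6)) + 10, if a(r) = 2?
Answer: -625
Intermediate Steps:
x(y, m) = -7 + m + y (x(y, m) = -2 + ((y + m) - 5) = -2 + ((m + y) - 5) = -2 + (-5 + m + y) = -7 + m + y)
X(b, Z) = -6 + Z + b (X(b, Z) = (6 + (-7 - 5 + b)) + Z = (6 + (-12 + b)) + Z = (-6 + b) + Z = -6 + Z + b)
127*(-7 + X(a(-4), 6)) + 10 = 127*(-7 + (-6 + 6 + 2)) + 10 = 127*(-7 + 2) + 10 = 127*(-5) + 10 = -635 + 10 = -625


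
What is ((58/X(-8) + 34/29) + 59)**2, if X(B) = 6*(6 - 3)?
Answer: 273770116/68121 ≈ 4018.9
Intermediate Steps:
X(B) = 18 (X(B) = 6*3 = 18)
((58/X(-8) + 34/29) + 59)**2 = ((58/18 + 34/29) + 59)**2 = ((58*(1/18) + 34*(1/29)) + 59)**2 = ((29/9 + 34/29) + 59)**2 = (1147/261 + 59)**2 = (16546/261)**2 = 273770116/68121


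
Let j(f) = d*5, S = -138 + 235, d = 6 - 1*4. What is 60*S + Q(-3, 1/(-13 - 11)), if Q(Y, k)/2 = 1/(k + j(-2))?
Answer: 1391028/239 ≈ 5820.2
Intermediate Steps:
d = 2 (d = 6 - 4 = 2)
S = 97
j(f) = 10 (j(f) = 2*5 = 10)
Q(Y, k) = 2/(10 + k) (Q(Y, k) = 2/(k + 10) = 2/(10 + k))
60*S + Q(-3, 1/(-13 - 11)) = 60*97 + 2/(10 + 1/(-13 - 11)) = 5820 + 2/(10 + 1/(-24)) = 5820 + 2/(10 - 1/24) = 5820 + 2/(239/24) = 5820 + 2*(24/239) = 5820 + 48/239 = 1391028/239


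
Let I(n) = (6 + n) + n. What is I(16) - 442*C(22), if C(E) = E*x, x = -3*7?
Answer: 204242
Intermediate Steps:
I(n) = 6 + 2*n
x = -21
C(E) = -21*E (C(E) = E*(-21) = -21*E)
I(16) - 442*C(22) = (6 + 2*16) - (-9282)*22 = (6 + 32) - 442*(-462) = 38 + 204204 = 204242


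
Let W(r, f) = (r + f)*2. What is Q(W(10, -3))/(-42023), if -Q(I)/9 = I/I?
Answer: 9/42023 ≈ 0.00021417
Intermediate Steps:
W(r, f) = 2*f + 2*r (W(r, f) = (f + r)*2 = 2*f + 2*r)
Q(I) = -9 (Q(I) = -9*I/I = -9*1 = -9)
Q(W(10, -3))/(-42023) = -9/(-42023) = -9*(-1/42023) = 9/42023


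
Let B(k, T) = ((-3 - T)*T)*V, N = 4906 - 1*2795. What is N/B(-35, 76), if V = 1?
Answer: -2111/6004 ≈ -0.35160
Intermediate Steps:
N = 2111 (N = 4906 - 2795 = 2111)
B(k, T) = T*(-3 - T) (B(k, T) = ((-3 - T)*T)*1 = (T*(-3 - T))*1 = T*(-3 - T))
N/B(-35, 76) = 2111/((-1*76*(3 + 76))) = 2111/((-1*76*79)) = 2111/(-6004) = 2111*(-1/6004) = -2111/6004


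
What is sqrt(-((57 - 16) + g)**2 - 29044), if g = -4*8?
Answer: 5*I*sqrt(1165) ≈ 170.66*I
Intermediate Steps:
g = -32
sqrt(-((57 - 16) + g)**2 - 29044) = sqrt(-((57 - 16) - 32)**2 - 29044) = sqrt(-(41 - 32)**2 - 29044) = sqrt(-1*9**2 - 29044) = sqrt(-1*81 - 29044) = sqrt(-81 - 29044) = sqrt(-29125) = 5*I*sqrt(1165)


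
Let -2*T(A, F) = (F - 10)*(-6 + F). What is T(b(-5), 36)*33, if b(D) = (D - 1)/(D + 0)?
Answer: -12870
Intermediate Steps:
b(D) = (-1 + D)/D
T(A, F) = -(-10 + F)*(-6 + F)/2 (T(A, F) = -(F - 10)*(-6 + F)/2 = -(-10 + F)*(-6 + F)/2)
T(b(-5), 36)*33 = (-30 + 8*36 - ½*36²)*33 = (-30 + 288 - ½*1296)*33 = (-30 + 288 - 648)*33 = -390*33 = -12870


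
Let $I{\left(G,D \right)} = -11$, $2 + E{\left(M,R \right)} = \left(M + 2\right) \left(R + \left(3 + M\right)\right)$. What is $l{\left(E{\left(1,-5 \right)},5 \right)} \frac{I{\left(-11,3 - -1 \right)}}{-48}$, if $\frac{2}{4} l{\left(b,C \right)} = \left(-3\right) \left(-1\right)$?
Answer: $\frac{11}{8} \approx 1.375$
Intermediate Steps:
$E{\left(M,R \right)} = -2 + \left(2 + M\right) \left(3 + M + R\right)$ ($E{\left(M,R \right)} = -2 + \left(M + 2\right) \left(R + \left(3 + M\right)\right) = -2 + \left(2 + M\right) \left(3 + M + R\right)$)
$l{\left(b,C \right)} = 6$ ($l{\left(b,C \right)} = 2 \left(\left(-3\right) \left(-1\right)\right) = 2 \cdot 3 = 6$)
$l{\left(E{\left(1,-5 \right)},5 \right)} \frac{I{\left(-11,3 - -1 \right)}}{-48} = 6 \left(- \frac{11}{-48}\right) = 6 \left(\left(-11\right) \left(- \frac{1}{48}\right)\right) = 6 \cdot \frac{11}{48} = \frac{11}{8}$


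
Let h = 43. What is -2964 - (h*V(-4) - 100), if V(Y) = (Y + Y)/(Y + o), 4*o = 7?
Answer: -27152/9 ≈ -3016.9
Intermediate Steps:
o = 7/4 (o = (¼)*7 = 7/4 ≈ 1.7500)
V(Y) = 2*Y/(7/4 + Y) (V(Y) = (Y + Y)/(Y + 7/4) = (2*Y)/(7/4 + Y) = 2*Y/(7/4 + Y))
-2964 - (h*V(-4) - 100) = -2964 - (43*(8*(-4)/(7 + 4*(-4))) - 100) = -2964 - (43*(8*(-4)/(7 - 16)) - 100) = -2964 - (43*(8*(-4)/(-9)) - 100) = -2964 - (43*(8*(-4)*(-⅑)) - 100) = -2964 - (43*(32/9) - 100) = -2964 - (1376/9 - 100) = -2964 - 1*476/9 = -2964 - 476/9 = -27152/9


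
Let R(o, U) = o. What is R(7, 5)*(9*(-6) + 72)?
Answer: 126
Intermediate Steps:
R(7, 5)*(9*(-6) + 72) = 7*(9*(-6) + 72) = 7*(-54 + 72) = 7*18 = 126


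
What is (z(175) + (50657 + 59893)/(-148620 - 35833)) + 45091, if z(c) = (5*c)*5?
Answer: 9124041548/184453 ≈ 49465.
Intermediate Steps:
z(c) = 25*c
(z(175) + (50657 + 59893)/(-148620 - 35833)) + 45091 = (25*175 + (50657 + 59893)/(-148620 - 35833)) + 45091 = (4375 + 110550/(-184453)) + 45091 = (4375 + 110550*(-1/184453)) + 45091 = (4375 - 110550/184453) + 45091 = 806871325/184453 + 45091 = 9124041548/184453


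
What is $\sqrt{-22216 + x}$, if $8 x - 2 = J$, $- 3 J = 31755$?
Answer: $\frac{i \sqrt{376622}}{4} \approx 153.42 i$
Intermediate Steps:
$J = -10585$ ($J = \left(- \frac{1}{3}\right) 31755 = -10585$)
$x = - \frac{10583}{8}$ ($x = \frac{1}{4} + \frac{1}{8} \left(-10585\right) = \frac{1}{4} - \frac{10585}{8} = - \frac{10583}{8} \approx -1322.9$)
$\sqrt{-22216 + x} = \sqrt{-22216 - \frac{10583}{8}} = \sqrt{- \frac{188311}{8}} = \frac{i \sqrt{376622}}{4}$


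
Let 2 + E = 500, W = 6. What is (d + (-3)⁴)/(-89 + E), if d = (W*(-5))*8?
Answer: -159/409 ≈ -0.38875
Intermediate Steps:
d = -240 (d = (6*(-5))*8 = -30*8 = -240)
E = 498 (E = -2 + 500 = 498)
(d + (-3)⁴)/(-89 + E) = (-240 + (-3)⁴)/(-89 + 498) = (-240 + 81)/409 = -159*1/409 = -159/409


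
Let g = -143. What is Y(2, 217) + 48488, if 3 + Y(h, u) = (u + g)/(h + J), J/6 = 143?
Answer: 20848587/430 ≈ 48485.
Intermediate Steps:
J = 858 (J = 6*143 = 858)
Y(h, u) = -3 + (-143 + u)/(858 + h) (Y(h, u) = -3 + (u - 143)/(h + 858) = -3 + (-143 + u)/(858 + h))
Y(2, 217) + 48488 = (-2717 + 217 - 3*2)/(858 + 2) + 48488 = (-2717 + 217 - 6)/860 + 48488 = (1/860)*(-2506) + 48488 = -1253/430 + 48488 = 20848587/430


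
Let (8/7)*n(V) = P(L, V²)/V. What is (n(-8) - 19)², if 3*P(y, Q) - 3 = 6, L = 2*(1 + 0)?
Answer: 1530169/4096 ≈ 373.58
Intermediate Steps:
L = 2 (L = 2*1 = 2)
P(y, Q) = 3 (P(y, Q) = 1 + (⅓)*6 = 1 + 2 = 3)
n(V) = 21/(8*V) (n(V) = 7*(3/V)/8 = 21/(8*V))
(n(-8) - 19)² = ((21/8)/(-8) - 19)² = ((21/8)*(-⅛) - 19)² = (-21/64 - 19)² = (-1237/64)² = 1530169/4096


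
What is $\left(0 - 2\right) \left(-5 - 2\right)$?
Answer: $14$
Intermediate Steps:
$\left(0 - 2\right) \left(-5 - 2\right) = \left(0 - 2\right) \left(-7\right) = \left(-2\right) \left(-7\right) = 14$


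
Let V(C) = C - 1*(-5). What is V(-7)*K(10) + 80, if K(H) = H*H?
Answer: -120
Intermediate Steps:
K(H) = H**2
V(C) = 5 + C (V(C) = C + 5 = 5 + C)
V(-7)*K(10) + 80 = (5 - 7)*10**2 + 80 = -2*100 + 80 = -200 + 80 = -120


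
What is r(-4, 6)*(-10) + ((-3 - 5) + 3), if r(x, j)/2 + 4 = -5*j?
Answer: 675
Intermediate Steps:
r(x, j) = -8 - 10*j (r(x, j) = -8 + 2*(-5*j) = -8 - 10*j)
r(-4, 6)*(-10) + ((-3 - 5) + 3) = (-8 - 10*6)*(-10) + ((-3 - 5) + 3) = (-8 - 60)*(-10) + (-8 + 3) = -68*(-10) - 5 = 680 - 5 = 675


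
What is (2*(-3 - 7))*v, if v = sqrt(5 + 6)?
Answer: -20*sqrt(11) ≈ -66.333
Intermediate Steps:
v = sqrt(11) ≈ 3.3166
(2*(-3 - 7))*v = (2*(-3 - 7))*sqrt(11) = (2*(-10))*sqrt(11) = -20*sqrt(11)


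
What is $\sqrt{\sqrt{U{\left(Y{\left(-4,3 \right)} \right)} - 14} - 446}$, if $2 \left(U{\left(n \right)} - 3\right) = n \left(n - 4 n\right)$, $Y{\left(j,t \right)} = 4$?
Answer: $\sqrt{-446 + i \sqrt{35}} \approx 0.1401 + 21.119 i$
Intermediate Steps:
$U{\left(n \right)} = 3 - \frac{3 n^{2}}{2}$ ($U{\left(n \right)} = 3 + \frac{n \left(n - 4 n\right)}{2} = 3 + \frac{n \left(- 3 n\right)}{2} = 3 + \frac{\left(-3\right) n^{2}}{2} = 3 - \frac{3 n^{2}}{2}$)
$\sqrt{\sqrt{U{\left(Y{\left(-4,3 \right)} \right)} - 14} - 446} = \sqrt{\sqrt{\left(3 - \frac{3 \cdot 4^{2}}{2}\right) - 14} - 446} = \sqrt{\sqrt{\left(3 - 24\right) - 14} - 446} = \sqrt{\sqrt{-21 - 14} - 446} = \sqrt{\sqrt{-35} - 446} = \sqrt{i \sqrt{35} - 446} = \sqrt{-446 + i \sqrt{35}}$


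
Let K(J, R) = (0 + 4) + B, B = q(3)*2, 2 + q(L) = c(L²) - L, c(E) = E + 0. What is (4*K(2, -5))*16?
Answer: 768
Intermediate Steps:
c(E) = E
q(L) = -2 + L² - L (q(L) = -2 + (L² - L) = -2 + L² - L)
B = 8 (B = (-2 + 3² - 1*3)*2 = (-2 + 9 - 3)*2 = 4*2 = 8)
K(J, R) = 12 (K(J, R) = (0 + 4) + 8 = 4 + 8 = 12)
(4*K(2, -5))*16 = (4*12)*16 = 48*16 = 768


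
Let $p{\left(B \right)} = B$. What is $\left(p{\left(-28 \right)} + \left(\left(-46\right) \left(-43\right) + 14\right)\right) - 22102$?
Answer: $-20138$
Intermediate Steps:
$\left(p{\left(-28 \right)} + \left(\left(-46\right) \left(-43\right) + 14\right)\right) - 22102 = \left(-28 + \left(\left(-46\right) \left(-43\right) + 14\right)\right) - 22102 = \left(-28 + \left(1978 + 14\right)\right) - 22102 = \left(-28 + 1992\right) - 22102 = 1964 - 22102 = -20138$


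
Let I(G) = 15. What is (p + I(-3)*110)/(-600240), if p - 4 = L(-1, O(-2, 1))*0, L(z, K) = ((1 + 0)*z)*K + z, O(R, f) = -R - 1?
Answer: -827/300120 ≈ -0.0027556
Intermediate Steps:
O(R, f) = -1 - R
L(z, K) = z + K*z (L(z, K) = (1*z)*K + z = z*K + z = K*z + z = z + K*z)
p = 4 (p = 4 - (1 + (-1 - 1*(-2)))*0 = 4 - (1 + (-1 + 2))*0 = 4 - (1 + 1)*0 = 4 - 1*2*0 = 4 - 2*0 = 4 + 0 = 4)
(p + I(-3)*110)/(-600240) = (4 + 15*110)/(-600240) = (4 + 1650)*(-1/600240) = 1654*(-1/600240) = -827/300120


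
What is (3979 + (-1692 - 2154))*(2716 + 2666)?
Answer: 715806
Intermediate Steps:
(3979 + (-1692 - 2154))*(2716 + 2666) = (3979 - 3846)*5382 = 133*5382 = 715806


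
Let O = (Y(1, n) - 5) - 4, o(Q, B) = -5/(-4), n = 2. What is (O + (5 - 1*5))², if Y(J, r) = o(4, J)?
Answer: 961/16 ≈ 60.063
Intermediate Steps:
o(Q, B) = 5/4 (o(Q, B) = -5*(-¼) = 5/4)
Y(J, r) = 5/4
O = -31/4 (O = (5/4 - 5) - 4 = -15/4 - 4 = -31/4 ≈ -7.7500)
(O + (5 - 1*5))² = (-31/4 + (5 - 1*5))² = (-31/4 + (5 - 5))² = (-31/4 + 0)² = (-31/4)² = 961/16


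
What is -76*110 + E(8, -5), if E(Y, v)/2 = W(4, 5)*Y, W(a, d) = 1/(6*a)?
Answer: -25078/3 ≈ -8359.3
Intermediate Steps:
W(a, d) = 1/(6*a)
E(Y, v) = Y/12 (E(Y, v) = 2*(((1/6)/4)*Y) = 2*(((1/6)*(1/4))*Y) = 2*(Y/24) = Y/12)
-76*110 + E(8, -5) = -76*110 + (1/12)*8 = -8360 + 2/3 = -25078/3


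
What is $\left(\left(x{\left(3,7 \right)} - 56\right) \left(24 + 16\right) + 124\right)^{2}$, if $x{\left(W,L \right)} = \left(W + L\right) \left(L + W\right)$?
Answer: $3549456$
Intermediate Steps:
$x{\left(W,L \right)} = \left(L + W\right)^{2}$ ($x{\left(W,L \right)} = \left(L + W\right) \left(L + W\right) = \left(L + W\right)^{2}$)
$\left(\left(x{\left(3,7 \right)} - 56\right) \left(24 + 16\right) + 124\right)^{2} = \left(\left(\left(7 + 3\right)^{2} - 56\right) \left(24 + 16\right) + 124\right)^{2} = \left(\left(10^{2} - 56\right) 40 + 124\right)^{2} = \left(\left(100 - 56\right) 40 + 124\right)^{2} = \left(44 \cdot 40 + 124\right)^{2} = \left(1760 + 124\right)^{2} = 1884^{2} = 3549456$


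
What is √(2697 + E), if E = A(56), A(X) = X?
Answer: √2753 ≈ 52.469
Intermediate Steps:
E = 56
√(2697 + E) = √(2697 + 56) = √2753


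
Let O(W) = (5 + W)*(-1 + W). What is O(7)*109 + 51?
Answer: 7899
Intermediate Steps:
O(W) = (-1 + W)*(5 + W)
O(7)*109 + 51 = (-5 + 7**2 + 4*7)*109 + 51 = (-5 + 49 + 28)*109 + 51 = 72*109 + 51 = 7848 + 51 = 7899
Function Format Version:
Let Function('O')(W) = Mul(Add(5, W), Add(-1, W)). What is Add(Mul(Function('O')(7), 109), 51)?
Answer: 7899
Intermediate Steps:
Function('O')(W) = Mul(Add(-1, W), Add(5, W))
Add(Mul(Function('O')(7), 109), 51) = Add(Mul(Add(-5, Pow(7, 2), Mul(4, 7)), 109), 51) = Add(Mul(Add(-5, 49, 28), 109), 51) = Add(Mul(72, 109), 51) = Add(7848, 51) = 7899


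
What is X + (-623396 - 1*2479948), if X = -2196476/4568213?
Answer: -14176738600748/4568213 ≈ -3.1033e+6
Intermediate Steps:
X = -2196476/4568213 (X = -2196476*1/4568213 = -2196476/4568213 ≈ -0.48082)
X + (-623396 - 1*2479948) = -2196476/4568213 + (-623396 - 1*2479948) = -2196476/4568213 + (-623396 - 2479948) = -2196476/4568213 - 3103344 = -14176738600748/4568213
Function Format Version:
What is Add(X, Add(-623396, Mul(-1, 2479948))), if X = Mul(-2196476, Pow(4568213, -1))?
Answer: Rational(-14176738600748, 4568213) ≈ -3.1033e+6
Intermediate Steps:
X = Rational(-2196476, 4568213) (X = Mul(-2196476, Rational(1, 4568213)) = Rational(-2196476, 4568213) ≈ -0.48082)
Add(X, Add(-623396, Mul(-1, 2479948))) = Add(Rational(-2196476, 4568213), Add(-623396, Mul(-1, 2479948))) = Add(Rational(-2196476, 4568213), Add(-623396, -2479948)) = Add(Rational(-2196476, 4568213), -3103344) = Rational(-14176738600748, 4568213)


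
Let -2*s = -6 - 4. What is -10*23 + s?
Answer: -225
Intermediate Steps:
s = 5 (s = -(-6 - 4)/2 = -½*(-10) = 5)
-10*23 + s = -10*23 + 5 = -230 + 5 = -225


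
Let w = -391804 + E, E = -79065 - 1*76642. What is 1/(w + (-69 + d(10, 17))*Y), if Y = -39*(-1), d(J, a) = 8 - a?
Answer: -1/550553 ≈ -1.8164e-6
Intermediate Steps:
Y = 39
E = -155707 (E = -79065 - 76642 = -155707)
w = -547511 (w = -391804 - 155707 = -547511)
1/(w + (-69 + d(10, 17))*Y) = 1/(-547511 + (-69 + (8 - 1*17))*39) = 1/(-547511 + (-69 + (8 - 17))*39) = 1/(-547511 + (-69 - 9)*39) = 1/(-547511 - 78*39) = 1/(-547511 - 3042) = 1/(-550553) = -1/550553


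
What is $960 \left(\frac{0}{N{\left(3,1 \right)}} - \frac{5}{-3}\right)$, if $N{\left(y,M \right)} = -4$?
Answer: $1600$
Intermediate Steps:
$960 \left(\frac{0}{N{\left(3,1 \right)}} - \frac{5}{-3}\right) = 960 \left(\frac{0}{-4} - \frac{5}{-3}\right) = 960 \left(0 \left(- \frac{1}{4}\right) - - \frac{5}{3}\right) = 960 \left(0 + \frac{5}{3}\right) = 960 \cdot \frac{5}{3} = 1600$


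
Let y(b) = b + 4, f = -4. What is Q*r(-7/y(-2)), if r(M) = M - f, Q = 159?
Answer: 159/2 ≈ 79.500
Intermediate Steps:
y(b) = 4 + b
r(M) = 4 + M (r(M) = M - 1*(-4) = M + 4 = 4 + M)
Q*r(-7/y(-2)) = 159*(4 - 7/(4 - 2)) = 159*(4 - 7/2) = 159*(1/2) = 159/2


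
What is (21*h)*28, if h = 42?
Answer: 24696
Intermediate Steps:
(21*h)*28 = (21*42)*28 = 882*28 = 24696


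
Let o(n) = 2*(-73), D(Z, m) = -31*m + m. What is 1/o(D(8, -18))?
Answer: -1/146 ≈ -0.0068493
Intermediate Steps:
D(Z, m) = -30*m
o(n) = -146
1/o(D(8, -18)) = 1/(-146) = -1/146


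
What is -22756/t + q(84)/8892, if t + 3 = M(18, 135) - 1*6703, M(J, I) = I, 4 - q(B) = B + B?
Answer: 50317177/14607333 ≈ 3.4447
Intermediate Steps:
q(B) = 4 - 2*B (q(B) = 4 - (B + B) = 4 - 2*B)
t = -6571 (t = -3 + (135 - 1*6703) = -3 + (135 - 6703) = -3 - 6568 = -6571)
-22756/t + q(84)/8892 = -22756/(-6571) + (4 - 2*84)/8892 = -22756*(-1/6571) + (4 - 168)*(1/8892) = 22756/6571 - 164*1/8892 = 22756/6571 - 41/2223 = 50317177/14607333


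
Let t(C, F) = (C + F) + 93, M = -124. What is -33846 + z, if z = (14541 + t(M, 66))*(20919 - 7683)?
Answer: 192894090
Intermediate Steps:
t(C, F) = 93 + C + F
z = 192927936 (z = (14541 + (93 - 124 + 66))*(20919 - 7683) = (14541 + 35)*13236 = 14576*13236 = 192927936)
-33846 + z = -33846 + 192927936 = 192894090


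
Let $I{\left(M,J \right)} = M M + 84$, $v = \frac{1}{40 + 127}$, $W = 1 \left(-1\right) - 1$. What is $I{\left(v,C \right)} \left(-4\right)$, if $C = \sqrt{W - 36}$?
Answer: $- \frac{9370708}{27889} \approx -336.0$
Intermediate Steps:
$W = -2$ ($W = -1 - 1 = -2$)
$v = \frac{1}{167} \approx 0.005988$
$C = i \sqrt{38}$ ($C = \sqrt{-2 - 36} = \sqrt{-38} = i \sqrt{38} \approx 6.1644 i$)
$I{\left(M,J \right)} = 84 + M^{2}$ ($I{\left(M,J \right)} = M^{2} + 84 = 84 + M^{2}$)
$I{\left(v,C \right)} \left(-4\right) = \left(84 + \left(\frac{1}{167}\right)^{2}\right) \left(-4\right) = \left(84 + \frac{1}{27889}\right) \left(-4\right) = \frac{2342677}{27889} \left(-4\right) = - \frac{9370708}{27889}$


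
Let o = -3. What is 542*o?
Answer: -1626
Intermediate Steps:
542*o = 542*(-3) = -1626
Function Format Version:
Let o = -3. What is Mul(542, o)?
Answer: -1626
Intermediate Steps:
Mul(542, o) = Mul(542, -3) = -1626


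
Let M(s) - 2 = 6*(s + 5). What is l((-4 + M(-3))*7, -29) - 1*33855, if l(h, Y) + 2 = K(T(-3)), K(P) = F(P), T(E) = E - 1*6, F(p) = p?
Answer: -33866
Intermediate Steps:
T(E) = -6 + E (T(E) = E - 6 = -6 + E)
K(P) = P
M(s) = 32 + 6*s (M(s) = 2 + 6*(s + 5) = 2 + 6*(5 + s) = 2 + (30 + 6*s) = 32 + 6*s)
l(h, Y) = -11 (l(h, Y) = -2 + (-6 - 3) = -2 - 9 = -11)
l((-4 + M(-3))*7, -29) - 1*33855 = -11 - 1*33855 = -11 - 33855 = -33866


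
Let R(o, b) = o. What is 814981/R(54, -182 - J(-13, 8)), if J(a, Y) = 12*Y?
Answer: 814981/54 ≈ 15092.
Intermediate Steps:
814981/R(54, -182 - J(-13, 8)) = 814981/54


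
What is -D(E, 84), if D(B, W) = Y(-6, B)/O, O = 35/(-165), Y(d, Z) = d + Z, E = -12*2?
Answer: -990/7 ≈ -141.43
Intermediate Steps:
E = -24
Y(d, Z) = Z + d
O = -7/33 (O = 35*(-1/165) = -7/33 ≈ -0.21212)
D(B, W) = 198/7 - 33*B/7 (D(B, W) = (B - 6)/(-7/33) = (-6 + B)*(-33/7) = 198/7 - 33*B/7)
-D(E, 84) = -(198/7 - 33/7*(-24)) = -(198/7 + 792/7) = -1*990/7 = -990/7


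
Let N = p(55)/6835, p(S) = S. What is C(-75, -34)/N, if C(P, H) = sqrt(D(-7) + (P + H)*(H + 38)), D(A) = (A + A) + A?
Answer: 1367*I*sqrt(457)/11 ≈ 2656.6*I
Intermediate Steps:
D(A) = 3*A (D(A) = 2*A + A = 3*A)
N = 11/1367 (N = 55/6835 = 55*(1/6835) = 11/1367 ≈ 0.0080468)
C(P, H) = sqrt(-21 + (38 + H)*(H + P)) (C(P, H) = sqrt(3*(-7) + (P + H)*(H + 38)) = sqrt(-21 + (H + P)*(38 + H)) = sqrt(-21 + (38 + H)*(H + P)))
C(-75, -34)/N = sqrt(-21 + (-34)**2 + 38*(-34) + 38*(-75) - 34*(-75))/(11/1367) = sqrt(-21 + 1156 - 1292 - 2850 + 2550)*(1367/11) = sqrt(-457)*(1367/11) = (I*sqrt(457))*(1367/11) = 1367*I*sqrt(457)/11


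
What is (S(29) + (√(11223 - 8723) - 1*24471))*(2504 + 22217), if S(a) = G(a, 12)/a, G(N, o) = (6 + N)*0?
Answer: -603711541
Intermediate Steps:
G(N, o) = 0
S(a) = 0 (S(a) = 0/a = 0)
(S(29) + (√(11223 - 8723) - 1*24471))*(2504 + 22217) = (0 + (√(11223 - 8723) - 1*24471))*(2504 + 22217) = (0 + (√2500 - 24471))*24721 = (0 + (50 - 24471))*24721 = (0 - 24421)*24721 = -24421*24721 = -603711541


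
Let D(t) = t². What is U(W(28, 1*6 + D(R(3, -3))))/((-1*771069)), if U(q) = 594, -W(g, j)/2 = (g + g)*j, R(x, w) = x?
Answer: -198/257023 ≈ -0.00077036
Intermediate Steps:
W(g, j) = -4*g*j (W(g, j) = -2*(g + g)*j = -2*2*g*j = -4*g*j)
U(W(28, 1*6 + D(R(3, -3))))/((-1*771069)) = 594/((-1*771069)) = 594/(-771069) = 594*(-1/771069) = -198/257023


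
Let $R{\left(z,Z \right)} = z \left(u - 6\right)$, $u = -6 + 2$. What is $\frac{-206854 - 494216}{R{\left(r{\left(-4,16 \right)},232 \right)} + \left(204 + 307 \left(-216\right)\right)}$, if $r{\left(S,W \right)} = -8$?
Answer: $\frac{350535}{33014} \approx 10.618$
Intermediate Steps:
$u = -4$
$R{\left(z,Z \right)} = - 10 z$ ($R{\left(z,Z \right)} = z \left(-4 - 6\right) = z \left(-10\right) = - 10 z$)
$\frac{-206854 - 494216}{R{\left(r{\left(-4,16 \right)},232 \right)} + \left(204 + 307 \left(-216\right)\right)} = \frac{-206854 - 494216}{\left(-10\right) \left(-8\right) + \left(204 + 307 \left(-216\right)\right)} = - \frac{701070}{80 + \left(204 - 66312\right)} = - \frac{701070}{80 - 66108} = - \frac{701070}{-66028} = \left(-701070\right) \left(- \frac{1}{66028}\right) = \frac{350535}{33014}$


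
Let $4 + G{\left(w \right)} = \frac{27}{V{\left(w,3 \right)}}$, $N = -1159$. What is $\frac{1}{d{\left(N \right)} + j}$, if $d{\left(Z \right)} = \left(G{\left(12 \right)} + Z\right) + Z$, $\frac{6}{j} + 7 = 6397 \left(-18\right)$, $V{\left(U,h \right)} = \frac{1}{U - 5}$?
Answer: $- \frac{115153}{245621355} \approx -0.00046882$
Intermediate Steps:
$V{\left(U,h \right)} = \frac{1}{-5 + U}$
$j = - \frac{6}{115153}$ ($j = \frac{6}{-7 + 6397 \left(-18\right)} = \frac{6}{-7 - 115146} = \frac{6}{-115153} = 6 \left(- \frac{1}{115153}\right) = - \frac{6}{115153} \approx -5.2105 \cdot 10^{-5}$)
$G{\left(w \right)} = -139 + 27 w$ ($G{\left(w \right)} = -4 + \frac{27}{\frac{1}{-5 + w}} = -4 + 27 \left(-5 + w\right) = -4 + \left(-135 + 27 w\right) = -139 + 27 w$)
$d{\left(Z \right)} = 185 + 2 Z$ ($d{\left(Z \right)} = \left(\left(-139 + 27 \cdot 12\right) + Z\right) + Z = \left(\left(-139 + 324\right) + Z\right) + Z = \left(185 + Z\right) + Z = 185 + 2 Z$)
$\frac{1}{d{\left(N \right)} + j} = \frac{1}{\left(185 + 2 \left(-1159\right)\right) - \frac{6}{115153}} = \frac{1}{\left(185 - 2318\right) - \frac{6}{115153}} = \frac{1}{-2133 - \frac{6}{115153}} = \frac{1}{- \frac{245621355}{115153}} = - \frac{115153}{245621355}$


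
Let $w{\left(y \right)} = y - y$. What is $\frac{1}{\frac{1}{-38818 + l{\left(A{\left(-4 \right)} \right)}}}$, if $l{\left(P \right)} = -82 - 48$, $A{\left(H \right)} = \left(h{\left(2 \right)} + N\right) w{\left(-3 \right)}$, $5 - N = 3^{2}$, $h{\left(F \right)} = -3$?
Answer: $-38948$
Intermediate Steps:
$N = -4$ ($N = 5 - 3^{2} = 5 - 9 = -4$)
$w{\left(y \right)} = 0$
$A{\left(H \right)} = 0$ ($A{\left(H \right)} = \left(-3 - 4\right) 0 = \left(-7\right) 0 = 0$)
$l{\left(P \right)} = -130$
$\frac{1}{\frac{1}{-38818 + l{\left(A{\left(-4 \right)} \right)}}} = \frac{1}{\frac{1}{-38818 - 130}} = \frac{1}{\frac{1}{-38948}} = \frac{1}{- \frac{1}{38948}} = -38948$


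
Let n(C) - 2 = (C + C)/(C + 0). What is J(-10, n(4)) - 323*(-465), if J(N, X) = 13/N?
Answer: 1501937/10 ≈ 1.5019e+5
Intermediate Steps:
n(C) = 4 (n(C) = 2 + (C + C)/(C + 0) = 2 + (2*C)/C = 2 + 2 = 4)
J(-10, n(4)) - 323*(-465) = 13/(-10) - 323*(-465) = 13*(-1/10) + 150195 = -13/10 + 150195 = 1501937/10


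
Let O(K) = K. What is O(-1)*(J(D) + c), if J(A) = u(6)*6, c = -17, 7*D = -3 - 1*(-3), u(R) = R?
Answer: -19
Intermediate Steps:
D = 0 (D = (-3 - 1*(-3))/7 = (-3 + 3)/7 = (1/7)*0 = 0)
J(A) = 36 (J(A) = 6*6 = 36)
O(-1)*(J(D) + c) = -(36 - 17) = -1*19 = -19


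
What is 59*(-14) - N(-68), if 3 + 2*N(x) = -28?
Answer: -1621/2 ≈ -810.50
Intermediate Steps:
N(x) = -31/2 (N(x) = -3/2 + (½)*(-28) = -3/2 - 14 = -31/2)
59*(-14) - N(-68) = 59*(-14) - 1*(-31/2) = -826 + 31/2 = -1621/2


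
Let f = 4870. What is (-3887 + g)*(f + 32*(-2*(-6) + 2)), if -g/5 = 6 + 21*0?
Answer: -20830606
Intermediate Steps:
g = -30 (g = -5*(6 + 21*0) = -5*(6 + 0) = -5*6 = -30)
(-3887 + g)*(f + 32*(-2*(-6) + 2)) = (-3887 - 30)*(4870 + 32*(-2*(-6) + 2)) = -3917*(4870 + 32*(12 + 2)) = -3917*(4870 + 32*14) = -3917*(4870 + 448) = -3917*5318 = -20830606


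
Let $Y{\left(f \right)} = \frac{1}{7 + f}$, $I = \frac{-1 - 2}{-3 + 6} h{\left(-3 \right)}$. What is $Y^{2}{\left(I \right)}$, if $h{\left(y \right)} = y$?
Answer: $\frac{1}{100} \approx 0.01$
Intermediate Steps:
$I = 3$ ($I = \frac{-1 - 2}{-3 + 6} \left(-3\right) = - \frac{3}{3} \left(-3\right) = \left(-3\right) \frac{1}{3} \left(-3\right) = \left(-1\right) \left(-3\right) = 3$)
$Y^{2}{\left(I \right)} = \left(\frac{1}{7 + 3}\right)^{2} = \left(\frac{1}{10}\right)^{2} = \frac{1}{100}$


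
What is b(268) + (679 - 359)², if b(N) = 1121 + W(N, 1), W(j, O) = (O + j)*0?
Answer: 103521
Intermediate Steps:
W(j, O) = 0
b(N) = 1121 (b(N) = 1121 + 0 = 1121)
b(268) + (679 - 359)² = 1121 + (679 - 359)² = 1121 + 320² = 1121 + 102400 = 103521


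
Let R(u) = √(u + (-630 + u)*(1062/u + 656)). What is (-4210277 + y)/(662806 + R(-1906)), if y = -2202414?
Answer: -2025301338805769/209332862615479 + 96190365*I*√6717149978/418665725230958 ≈ -9.675 + 0.01883*I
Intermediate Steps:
R(u) = √(u + (-630 + u)*(656 + 1062/u))
(-4210277 + y)/(662806 + R(-1906)) = (-4210277 - 2202414)/(662806 + 3*√(-45802 - 74340/(-1906) + 73*(-1906))) = -6412691/(662806 + 3*√(-45802 - 74340*(-1/1906) - 139138)) = -6412691/(662806 + 3*√(-45802 + 37170/953 - 139138)) = -6412691/(662806 + 3*√(-176210650/953)) = -6412691/(662806 + 3*(5*I*√6717149978/953)) = -6412691/(662806 + 15*I*√6717149978/953)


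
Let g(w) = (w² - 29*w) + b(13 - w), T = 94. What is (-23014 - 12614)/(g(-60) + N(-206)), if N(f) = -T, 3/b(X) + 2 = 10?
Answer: -285024/41971 ≈ -6.7910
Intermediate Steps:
b(X) = 3/8 (b(X) = 3/(-2 + 10) = 3/8)
N(f) = -94 (N(f) = -1*94 = -94)
g(w) = 3/8 + w² - 29*w (g(w) = (w² - 29*w) + 3/8 = 3/8 + w² - 29*w)
(-23014 - 12614)/(g(-60) + N(-206)) = (-23014 - 12614)/((3/8 + (-60)² - 29*(-60)) - 94) = -35628/((3/8 + 3600 + 1740) - 94) = -35628/(42723/8 - 94) = -35628/41971/8 = -35628*8/41971 = -285024/41971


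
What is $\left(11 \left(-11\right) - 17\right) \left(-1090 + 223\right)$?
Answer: $119646$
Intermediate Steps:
$\left(11 \left(-11\right) - 17\right) \left(-1090 + 223\right) = \left(-121 - 17\right) \left(-867\right) = \left(-138\right) \left(-867\right) = 119646$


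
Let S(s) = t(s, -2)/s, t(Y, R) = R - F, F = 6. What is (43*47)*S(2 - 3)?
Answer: 16168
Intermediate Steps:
t(Y, R) = -6 + R (t(Y, R) = R - 1*6 = R - 6 = -6 + R)
S(s) = -8/s (S(s) = (-6 - 2)/s = -8/s)
(43*47)*S(2 - 3) = (43*47)*(-8/(2 - 3)) = 2021*(-8/(-1)) = 2021*(-8*(-1)) = 2021*8 = 16168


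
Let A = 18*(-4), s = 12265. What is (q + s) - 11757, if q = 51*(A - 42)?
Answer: -5306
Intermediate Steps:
A = -72
q = -5814 (q = 51*(-72 - 42) = 51*(-114) = -5814)
(q + s) - 11757 = (-5814 + 12265) - 11757 = 6451 - 11757 = -5306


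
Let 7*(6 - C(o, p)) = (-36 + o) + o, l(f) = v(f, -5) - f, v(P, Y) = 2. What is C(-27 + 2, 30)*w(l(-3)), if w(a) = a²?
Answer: 3200/7 ≈ 457.14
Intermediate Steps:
l(f) = 2 - f
C(o, p) = 78/7 - 2*o/7 (C(o, p) = 6 - ((-36 + o) + o)/7 = 6 - (-36 + 2*o)/7 = 6 + (36/7 - 2*o/7) = 78/7 - 2*o/7)
C(-27 + 2, 30)*w(l(-3)) = (78/7 - 2*(-27 + 2)/7)*(2 - 1*(-3))² = (78/7 - 2/7*(-25))*(2 + 3)² = (78/7 + 50/7)*5² = (128/7)*25 = 3200/7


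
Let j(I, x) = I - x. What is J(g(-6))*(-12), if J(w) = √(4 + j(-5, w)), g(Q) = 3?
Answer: -24*I ≈ -24.0*I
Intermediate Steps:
J(w) = √(-1 - w) (J(w) = √(4 + (-5 - w)) = √(-1 - w))
J(g(-6))*(-12) = √(-1 - 1*3)*(-12) = √(-1 - 3)*(-12) = √(-4)*(-12) = (2*I)*(-12) = -24*I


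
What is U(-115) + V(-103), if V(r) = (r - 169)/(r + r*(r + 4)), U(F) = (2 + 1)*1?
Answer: 15005/5047 ≈ 2.9731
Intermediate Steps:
U(F) = 3 (U(F) = 3*1 = 3)
V(r) = (-169 + r)/(r + r*(4 + r))
U(-115) + V(-103) = 3 + (-169 - 103)/((-103)*(5 - 103)) = 3 - 1/103*(-272)/(-98) = 3 - 1/103*(-1/98)*(-272) = 3 - 136/5047 = 15005/5047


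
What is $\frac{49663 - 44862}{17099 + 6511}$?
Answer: $\frac{4801}{23610} \approx 0.20335$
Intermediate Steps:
$\frac{49663 - 44862}{17099 + 6511} = \frac{4801}{23610}$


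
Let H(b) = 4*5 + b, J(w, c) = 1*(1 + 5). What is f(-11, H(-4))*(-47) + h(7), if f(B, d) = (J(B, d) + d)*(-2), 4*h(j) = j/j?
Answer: 8273/4 ≈ 2068.3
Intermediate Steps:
J(w, c) = 6 (J(w, c) = 1*6 = 6)
H(b) = 20 + b
h(j) = ¼ (h(j) = (j/j)/4 = (¼)*1 = ¼)
f(B, d) = -12 - 2*d (f(B, d) = (6 + d)*(-2) = -12 - 2*d)
f(-11, H(-4))*(-47) + h(7) = (-12 - 2*(20 - 4))*(-47) + ¼ = (-12 - 2*16)*(-47) + ¼ = (-12 - 32)*(-47) + ¼ = -44*(-47) + ¼ = 2068 + ¼ = 8273/4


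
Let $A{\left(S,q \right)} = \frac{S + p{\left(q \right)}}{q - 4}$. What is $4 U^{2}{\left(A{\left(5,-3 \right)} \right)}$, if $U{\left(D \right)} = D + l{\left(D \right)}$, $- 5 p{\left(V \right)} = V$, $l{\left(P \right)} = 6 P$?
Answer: $\frac{3136}{25} \approx 125.44$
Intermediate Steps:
$p{\left(V \right)} = - \frac{V}{5}$
$A{\left(S,q \right)} = \frac{S - \frac{q}{5}}{-4 + q}$ ($A{\left(S,q \right)} = \frac{S - \frac{q}{5}}{q - 4} = \frac{S - \frac{q}{5}}{-4 + q}$)
$U{\left(D \right)} = 7 D$ ($U{\left(D \right)} = D + 6 D = 7 D$)
$4 U^{2}{\left(A{\left(5,-3 \right)} \right)} = 4 \left(7 \frac{5 - - \frac{3}{5}}{-4 - 3}\right)^{2} = 4 \left(7 \frac{5 + \frac{3}{5}}{-7}\right)^{2} = 4 \left(7 \left(\left(- \frac{1}{7}\right) \frac{28}{5}\right)\right)^{2} = 4 \left(7 \left(- \frac{4}{5}\right)\right)^{2} = 4 \left(- \frac{28}{5}\right)^{2} = 4 \cdot \frac{784}{25} = \frac{3136}{25}$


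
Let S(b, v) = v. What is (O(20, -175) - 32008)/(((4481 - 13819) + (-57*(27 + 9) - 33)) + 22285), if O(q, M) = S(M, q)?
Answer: -15994/5431 ≈ -2.9449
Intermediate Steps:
O(q, M) = q
(O(20, -175) - 32008)/(((4481 - 13819) + (-57*(27 + 9) - 33)) + 22285) = (20 - 32008)/(((4481 - 13819) + (-57*(27 + 9) - 33)) + 22285) = -31988/((-9338 + (-57*36 - 33)) + 22285) = -31988/((-9338 + (-2052 - 33)) + 22285) = -31988/((-9338 - 2085) + 22285) = -31988/(-11423 + 22285) = -31988/10862 = -31988*1/10862 = -15994/5431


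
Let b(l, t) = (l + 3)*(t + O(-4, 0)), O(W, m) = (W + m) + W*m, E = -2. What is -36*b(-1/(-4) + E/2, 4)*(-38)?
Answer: 0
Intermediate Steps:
O(W, m) = W + m + W*m
b(l, t) = (-4 + t)*(3 + l) (b(l, t) = (l + 3)*(t + (-4 + 0 - 4*0)) = (3 + l)*(t + (-4 + 0 + 0)) = (3 + l)*(t - 4) = (3 + l)*(-4 + t) = (-4 + t)*(3 + l))
-36*b(-1/(-4) + E/2, 4)*(-38) = -36*(-12 - 4*(-1/(-4) - 2/2) + 3*4 + (-1/(-4) - 2/2)*4)*(-38) = -36*(-12 - 4*(-1*(-¼) - 2*½) + 12 + (-1*(-¼) - 2*½)*4)*(-38) = -36*(-12 - 4*(¼ - 1) + 12 + (¼ - 1)*4)*(-38) = -36*(-12 - 4*(-¾) + 12 - ¾*4)*(-38) = -36*(-12 + 3 + 12 - 3)*(-38) = -36*0*(-38) = 0*(-38) = 0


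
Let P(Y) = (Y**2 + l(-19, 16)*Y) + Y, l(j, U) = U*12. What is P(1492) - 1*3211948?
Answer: -697928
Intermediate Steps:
l(j, U) = 12*U
P(Y) = Y**2 + 193*Y (P(Y) = (Y**2 + (12*16)*Y) + Y = (Y**2 + 192*Y) + Y = Y**2 + 193*Y)
P(1492) - 1*3211948 = 1492*(193 + 1492) - 1*3211948 = 1492*1685 - 3211948 = 2514020 - 3211948 = -697928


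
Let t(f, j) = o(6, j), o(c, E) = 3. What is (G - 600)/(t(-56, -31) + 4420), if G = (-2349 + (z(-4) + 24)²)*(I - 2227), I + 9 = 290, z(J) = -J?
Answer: 3044890/4423 ≈ 688.42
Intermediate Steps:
I = 281 (I = -9 + 290 = 281)
t(f, j) = 3
G = 3045490 (G = (-2349 + (-1*(-4) + 24)²)*(281 - 2227) = (-2349 + (4 + 24)²)*(-1946) = (-2349 + 28²)*(-1946) = (-2349 + 784)*(-1946) = -1565*(-1946) = 3045490)
(G - 600)/(t(-56, -31) + 4420) = (3045490 - 600)/(3 + 4420) = 3044890/4423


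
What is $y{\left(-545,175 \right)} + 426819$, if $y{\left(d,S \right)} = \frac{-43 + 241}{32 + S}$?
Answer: $\frac{9816859}{23} \approx 4.2682 \cdot 10^{5}$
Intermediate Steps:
$y{\left(d,S \right)} = \frac{198}{32 + S}$
$y{\left(-545,175 \right)} + 426819 = \frac{198}{32 + 175} + 426819 = \frac{198}{207} + 426819 = 198 \cdot \frac{1}{207} + 426819 = \frac{22}{23} + 426819 = \frac{9816859}{23}$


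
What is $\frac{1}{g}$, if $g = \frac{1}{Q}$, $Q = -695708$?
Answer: $-695708$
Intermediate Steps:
$g = - \frac{1}{695708}$ ($g = \frac{1}{-695708} = - \frac{1}{695708} \approx -1.4374 \cdot 10^{-6}$)
$\frac{1}{g} = \frac{1}{- \frac{1}{695708}} = -695708$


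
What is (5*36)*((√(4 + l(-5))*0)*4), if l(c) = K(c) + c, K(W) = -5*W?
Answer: 0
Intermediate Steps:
l(c) = -4*c (l(c) = -5*c + c = -4*c)
(5*36)*((√(4 + l(-5))*0)*4) = (5*36)*((√(4 - 4*(-5))*0)*4) = 180*((√(4 + 20)*0)*4) = 180*((√24*0)*4) = 180*(((2*√6)*0)*4) = 180*(0*4) = 180*0 = 0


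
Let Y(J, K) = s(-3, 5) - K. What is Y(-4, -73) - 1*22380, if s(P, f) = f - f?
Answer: -22307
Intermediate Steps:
s(P, f) = 0
Y(J, K) = -K (Y(J, K) = 0 - K = -K)
Y(-4, -73) - 1*22380 = -1*(-73) - 1*22380 = 73 - 22380 = -22307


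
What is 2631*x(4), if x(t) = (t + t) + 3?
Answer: 28941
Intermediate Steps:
x(t) = 3 + 2*t (x(t) = 2*t + 3 = 3 + 2*t)
2631*x(4) = 2631*(3 + 2*4) = 2631*(3 + 8) = 2631*11 = 28941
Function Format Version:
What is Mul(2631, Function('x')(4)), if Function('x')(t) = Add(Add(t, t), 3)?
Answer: 28941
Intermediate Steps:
Function('x')(t) = Add(3, Mul(2, t)) (Function('x')(t) = Add(Mul(2, t), 3) = Add(3, Mul(2, t)))
Mul(2631, Function('x')(4)) = Mul(2631, Add(3, Mul(2, 4))) = Mul(2631, Add(3, 8)) = Mul(2631, 11) = 28941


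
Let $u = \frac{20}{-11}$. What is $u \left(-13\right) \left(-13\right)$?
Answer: $- \frac{3380}{11} \approx -307.27$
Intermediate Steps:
$u = - \frac{20}{11}$ ($u = 20 \left(- \frac{1}{11}\right) = - \frac{20}{11} \approx -1.8182$)
$u \left(-13\right) \left(-13\right) = \left(- \frac{20}{11}\right) \left(-13\right) \left(-13\right) = \frac{260}{11} \left(-13\right) = - \frac{3380}{11}$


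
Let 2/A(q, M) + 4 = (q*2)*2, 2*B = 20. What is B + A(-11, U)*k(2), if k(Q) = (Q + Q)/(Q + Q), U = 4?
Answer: 239/24 ≈ 9.9583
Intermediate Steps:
k(Q) = 1 (k(Q) = (2*Q)/((2*Q)) = (2*Q)*(1/(2*Q)) = 1)
B = 10 (B = (½)*20 = 10)
A(q, M) = 2/(-4 + 4*q) (A(q, M) = 2/(-4 + (q*2)*2) = 2/(-4 + (2*q)*2) = 2/(-4 + 4*q))
B + A(-11, U)*k(2) = 10 + (1/(2*(-1 - 11)))*1 = 10 + ((½)/(-12))*1 = 10 + ((½)*(-1/12))*1 = 10 - 1/24*1 = 10 - 1/24 = 239/24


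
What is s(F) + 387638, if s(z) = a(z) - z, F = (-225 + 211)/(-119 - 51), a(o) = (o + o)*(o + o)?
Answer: 2800684151/7225 ≈ 3.8764e+5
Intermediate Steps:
a(o) = 4*o² (a(o) = (2*o)*(2*o) = 4*o²)
F = 7/85 (F = -14/(-170) = -14*(-1/170) = 7/85 ≈ 0.082353)
s(z) = -z + 4*z² (s(z) = 4*z² - z = -z + 4*z²)
s(F) + 387638 = 7*(-1 + 4*(7/85))/85 + 387638 = 7*(-1 + 28/85)/85 + 387638 = (7/85)*(-57/85) + 387638 = -399/7225 + 387638 = 2800684151/7225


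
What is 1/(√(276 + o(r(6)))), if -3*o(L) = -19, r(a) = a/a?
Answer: √21/77 ≈ 0.059514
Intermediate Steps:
r(a) = 1
o(L) = 19/3 (o(L) = -⅓*(-19) = 19/3)
1/(√(276 + o(r(6)))) = 1/(√(276 + 19/3)) = 1/(√(847/3)) = 1/(11*√21/3) = √21/77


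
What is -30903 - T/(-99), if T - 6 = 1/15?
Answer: -45890864/1485 ≈ -30903.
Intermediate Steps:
T = 91/15 (T = 6 + 1/15 = 91/15 ≈ 6.0667)
-30903 - T/(-99) = -30903 - 91/((-99)*15) = -30903 - (-1)*91/(99*15) = -30903 - 1*(-91/1485) = -30903 + 91/1485 = -45890864/1485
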